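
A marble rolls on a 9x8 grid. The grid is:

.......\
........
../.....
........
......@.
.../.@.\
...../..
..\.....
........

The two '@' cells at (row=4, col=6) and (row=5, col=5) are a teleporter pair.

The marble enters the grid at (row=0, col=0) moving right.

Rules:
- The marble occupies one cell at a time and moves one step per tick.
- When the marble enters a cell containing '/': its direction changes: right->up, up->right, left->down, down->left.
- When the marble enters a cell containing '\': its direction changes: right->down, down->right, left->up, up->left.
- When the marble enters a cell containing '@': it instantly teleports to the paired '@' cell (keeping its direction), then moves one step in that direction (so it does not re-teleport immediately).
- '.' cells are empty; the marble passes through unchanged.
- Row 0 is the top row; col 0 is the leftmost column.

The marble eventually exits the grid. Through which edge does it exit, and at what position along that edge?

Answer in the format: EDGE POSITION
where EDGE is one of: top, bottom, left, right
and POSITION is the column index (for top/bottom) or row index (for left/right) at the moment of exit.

Step 1: enter (0,0), '.' pass, move right to (0,1)
Step 2: enter (0,1), '.' pass, move right to (0,2)
Step 3: enter (0,2), '.' pass, move right to (0,3)
Step 4: enter (0,3), '.' pass, move right to (0,4)
Step 5: enter (0,4), '.' pass, move right to (0,5)
Step 6: enter (0,5), '.' pass, move right to (0,6)
Step 7: enter (0,6), '.' pass, move right to (0,7)
Step 8: enter (0,7), '\' deflects right->down, move down to (1,7)
Step 9: enter (1,7), '.' pass, move down to (2,7)
Step 10: enter (2,7), '.' pass, move down to (3,7)
Step 11: enter (3,7), '.' pass, move down to (4,7)
Step 12: enter (4,7), '.' pass, move down to (5,7)
Step 13: enter (5,7), '\' deflects down->right, move right to (5,8)
Step 14: at (5,8) — EXIT via right edge, pos 5

Answer: right 5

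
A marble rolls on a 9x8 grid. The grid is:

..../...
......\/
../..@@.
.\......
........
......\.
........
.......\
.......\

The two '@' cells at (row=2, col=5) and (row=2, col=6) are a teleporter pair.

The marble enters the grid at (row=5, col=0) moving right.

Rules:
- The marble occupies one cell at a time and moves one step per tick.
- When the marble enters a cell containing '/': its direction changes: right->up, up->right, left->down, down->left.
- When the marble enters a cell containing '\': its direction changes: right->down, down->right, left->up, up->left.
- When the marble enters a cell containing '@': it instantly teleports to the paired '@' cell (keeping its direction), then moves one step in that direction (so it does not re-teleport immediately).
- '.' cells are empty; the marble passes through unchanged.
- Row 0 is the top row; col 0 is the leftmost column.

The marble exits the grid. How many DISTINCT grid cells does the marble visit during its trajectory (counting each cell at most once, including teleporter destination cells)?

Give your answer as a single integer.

Answer: 10

Derivation:
Step 1: enter (5,0), '.' pass, move right to (5,1)
Step 2: enter (5,1), '.' pass, move right to (5,2)
Step 3: enter (5,2), '.' pass, move right to (5,3)
Step 4: enter (5,3), '.' pass, move right to (5,4)
Step 5: enter (5,4), '.' pass, move right to (5,5)
Step 6: enter (5,5), '.' pass, move right to (5,6)
Step 7: enter (5,6), '\' deflects right->down, move down to (6,6)
Step 8: enter (6,6), '.' pass, move down to (7,6)
Step 9: enter (7,6), '.' pass, move down to (8,6)
Step 10: enter (8,6), '.' pass, move down to (9,6)
Step 11: at (9,6) — EXIT via bottom edge, pos 6
Distinct cells visited: 10 (path length 10)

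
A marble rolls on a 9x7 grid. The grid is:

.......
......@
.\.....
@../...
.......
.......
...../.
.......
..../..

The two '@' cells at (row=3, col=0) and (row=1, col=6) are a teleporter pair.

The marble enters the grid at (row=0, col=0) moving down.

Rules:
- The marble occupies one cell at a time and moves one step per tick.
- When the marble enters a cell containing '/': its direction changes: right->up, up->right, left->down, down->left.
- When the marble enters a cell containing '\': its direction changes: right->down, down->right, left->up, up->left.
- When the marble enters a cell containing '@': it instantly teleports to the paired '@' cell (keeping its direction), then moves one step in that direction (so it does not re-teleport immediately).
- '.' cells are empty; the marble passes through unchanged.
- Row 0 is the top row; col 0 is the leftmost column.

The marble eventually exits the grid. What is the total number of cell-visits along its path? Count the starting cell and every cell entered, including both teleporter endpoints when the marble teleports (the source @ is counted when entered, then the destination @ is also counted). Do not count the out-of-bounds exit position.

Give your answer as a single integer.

Answer: 12

Derivation:
Step 1: enter (0,0), '.' pass, move down to (1,0)
Step 2: enter (1,0), '.' pass, move down to (2,0)
Step 3: enter (2,0), '.' pass, move down to (3,0)
Step 4: enter (3,0), '@' teleport (3,0)->(1,6), also enter (1,6), move down to (2,6)
Step 5: enter (2,6), '.' pass, move down to (3,6)
Step 6: enter (3,6), '.' pass, move down to (4,6)
Step 7: enter (4,6), '.' pass, move down to (5,6)
Step 8: enter (5,6), '.' pass, move down to (6,6)
Step 9: enter (6,6), '.' pass, move down to (7,6)
Step 10: enter (7,6), '.' pass, move down to (8,6)
Step 11: enter (8,6), '.' pass, move down to (9,6)
Step 12: at (9,6) — EXIT via bottom edge, pos 6
Path length (cell visits): 12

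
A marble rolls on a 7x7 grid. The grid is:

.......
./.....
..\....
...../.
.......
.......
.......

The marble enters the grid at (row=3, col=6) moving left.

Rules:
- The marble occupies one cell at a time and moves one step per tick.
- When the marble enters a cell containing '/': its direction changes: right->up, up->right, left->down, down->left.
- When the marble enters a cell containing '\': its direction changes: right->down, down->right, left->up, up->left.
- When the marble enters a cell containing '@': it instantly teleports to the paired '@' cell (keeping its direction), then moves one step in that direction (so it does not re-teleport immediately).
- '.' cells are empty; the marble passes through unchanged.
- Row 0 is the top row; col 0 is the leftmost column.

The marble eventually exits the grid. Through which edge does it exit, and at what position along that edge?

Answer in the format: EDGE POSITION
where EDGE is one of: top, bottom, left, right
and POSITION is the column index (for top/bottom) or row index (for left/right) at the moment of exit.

Step 1: enter (3,6), '.' pass, move left to (3,5)
Step 2: enter (3,5), '/' deflects left->down, move down to (4,5)
Step 3: enter (4,5), '.' pass, move down to (5,5)
Step 4: enter (5,5), '.' pass, move down to (6,5)
Step 5: enter (6,5), '.' pass, move down to (7,5)
Step 6: at (7,5) — EXIT via bottom edge, pos 5

Answer: bottom 5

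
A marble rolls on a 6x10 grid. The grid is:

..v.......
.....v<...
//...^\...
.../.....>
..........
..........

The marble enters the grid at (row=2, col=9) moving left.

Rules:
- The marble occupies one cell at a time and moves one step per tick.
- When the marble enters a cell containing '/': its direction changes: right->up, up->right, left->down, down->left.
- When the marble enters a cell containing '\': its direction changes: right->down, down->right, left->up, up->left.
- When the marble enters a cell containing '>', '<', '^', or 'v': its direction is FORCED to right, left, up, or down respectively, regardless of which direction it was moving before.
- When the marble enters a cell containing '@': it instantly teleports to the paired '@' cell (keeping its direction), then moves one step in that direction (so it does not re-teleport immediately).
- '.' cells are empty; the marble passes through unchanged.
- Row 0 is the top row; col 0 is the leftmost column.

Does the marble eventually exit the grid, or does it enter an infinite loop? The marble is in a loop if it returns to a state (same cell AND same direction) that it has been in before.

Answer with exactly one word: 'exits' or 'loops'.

Answer: loops

Derivation:
Step 1: enter (2,9), '.' pass, move left to (2,8)
Step 2: enter (2,8), '.' pass, move left to (2,7)
Step 3: enter (2,7), '.' pass, move left to (2,6)
Step 4: enter (2,6), '\' deflects left->up, move up to (1,6)
Step 5: enter (1,6), '<' forces up->left, move left to (1,5)
Step 6: enter (1,5), 'v' forces left->down, move down to (2,5)
Step 7: enter (2,5), '^' forces down->up, move up to (1,5)
Step 8: enter (1,5), 'v' forces up->down, move down to (2,5)
Step 9: at (2,5) dir=down — LOOP DETECTED (seen before)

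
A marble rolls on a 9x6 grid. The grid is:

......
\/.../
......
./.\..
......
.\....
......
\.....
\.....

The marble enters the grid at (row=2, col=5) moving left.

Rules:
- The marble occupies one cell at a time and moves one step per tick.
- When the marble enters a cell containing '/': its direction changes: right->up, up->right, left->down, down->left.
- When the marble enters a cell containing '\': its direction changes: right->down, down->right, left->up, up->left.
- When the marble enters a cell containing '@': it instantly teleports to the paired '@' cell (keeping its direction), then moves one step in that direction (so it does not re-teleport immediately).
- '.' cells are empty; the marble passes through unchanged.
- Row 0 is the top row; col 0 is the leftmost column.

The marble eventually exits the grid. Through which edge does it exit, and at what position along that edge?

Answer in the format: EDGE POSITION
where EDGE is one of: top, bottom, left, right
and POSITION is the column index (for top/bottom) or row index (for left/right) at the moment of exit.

Step 1: enter (2,5), '.' pass, move left to (2,4)
Step 2: enter (2,4), '.' pass, move left to (2,3)
Step 3: enter (2,3), '.' pass, move left to (2,2)
Step 4: enter (2,2), '.' pass, move left to (2,1)
Step 5: enter (2,1), '.' pass, move left to (2,0)
Step 6: enter (2,0), '.' pass, move left to (2,-1)
Step 7: at (2,-1) — EXIT via left edge, pos 2

Answer: left 2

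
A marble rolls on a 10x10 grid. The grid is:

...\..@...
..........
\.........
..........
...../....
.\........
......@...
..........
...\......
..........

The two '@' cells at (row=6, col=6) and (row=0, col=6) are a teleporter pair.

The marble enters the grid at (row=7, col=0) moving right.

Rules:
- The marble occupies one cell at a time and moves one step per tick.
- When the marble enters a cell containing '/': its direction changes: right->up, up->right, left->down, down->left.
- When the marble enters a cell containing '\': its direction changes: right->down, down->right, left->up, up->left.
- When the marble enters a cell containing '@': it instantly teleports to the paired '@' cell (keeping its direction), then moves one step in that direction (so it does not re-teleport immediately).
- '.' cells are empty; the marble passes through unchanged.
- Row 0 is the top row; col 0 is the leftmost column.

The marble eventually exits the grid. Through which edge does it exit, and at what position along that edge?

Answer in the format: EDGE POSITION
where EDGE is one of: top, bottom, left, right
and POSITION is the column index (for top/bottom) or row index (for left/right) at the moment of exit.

Step 1: enter (7,0), '.' pass, move right to (7,1)
Step 2: enter (7,1), '.' pass, move right to (7,2)
Step 3: enter (7,2), '.' pass, move right to (7,3)
Step 4: enter (7,3), '.' pass, move right to (7,4)
Step 5: enter (7,4), '.' pass, move right to (7,5)
Step 6: enter (7,5), '.' pass, move right to (7,6)
Step 7: enter (7,6), '.' pass, move right to (7,7)
Step 8: enter (7,7), '.' pass, move right to (7,8)
Step 9: enter (7,8), '.' pass, move right to (7,9)
Step 10: enter (7,9), '.' pass, move right to (7,10)
Step 11: at (7,10) — EXIT via right edge, pos 7

Answer: right 7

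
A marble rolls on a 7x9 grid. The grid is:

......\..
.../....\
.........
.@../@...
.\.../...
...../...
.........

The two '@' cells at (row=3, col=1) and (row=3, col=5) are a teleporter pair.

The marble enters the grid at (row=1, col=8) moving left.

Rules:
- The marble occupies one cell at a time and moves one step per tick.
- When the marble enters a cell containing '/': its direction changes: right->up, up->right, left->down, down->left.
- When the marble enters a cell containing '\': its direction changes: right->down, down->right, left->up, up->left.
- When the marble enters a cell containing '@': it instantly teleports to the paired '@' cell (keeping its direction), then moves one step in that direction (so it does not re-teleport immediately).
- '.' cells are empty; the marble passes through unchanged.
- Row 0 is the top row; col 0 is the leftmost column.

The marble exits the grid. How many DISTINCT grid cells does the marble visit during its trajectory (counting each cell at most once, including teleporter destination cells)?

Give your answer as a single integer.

Answer: 2

Derivation:
Step 1: enter (1,8), '\' deflects left->up, move up to (0,8)
Step 2: enter (0,8), '.' pass, move up to (-1,8)
Step 3: at (-1,8) — EXIT via top edge, pos 8
Distinct cells visited: 2 (path length 2)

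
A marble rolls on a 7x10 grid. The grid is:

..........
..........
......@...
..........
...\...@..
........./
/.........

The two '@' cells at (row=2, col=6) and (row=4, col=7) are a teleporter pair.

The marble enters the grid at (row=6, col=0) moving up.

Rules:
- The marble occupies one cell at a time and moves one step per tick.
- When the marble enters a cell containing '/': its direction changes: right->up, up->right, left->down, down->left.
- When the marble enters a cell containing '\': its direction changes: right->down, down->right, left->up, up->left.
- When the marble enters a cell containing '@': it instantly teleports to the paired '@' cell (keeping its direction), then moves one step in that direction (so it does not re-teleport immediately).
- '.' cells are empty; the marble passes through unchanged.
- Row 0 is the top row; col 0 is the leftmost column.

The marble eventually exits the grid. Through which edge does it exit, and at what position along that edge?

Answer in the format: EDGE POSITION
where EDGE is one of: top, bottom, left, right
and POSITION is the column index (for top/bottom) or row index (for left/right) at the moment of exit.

Answer: right 6

Derivation:
Step 1: enter (6,0), '/' deflects up->right, move right to (6,1)
Step 2: enter (6,1), '.' pass, move right to (6,2)
Step 3: enter (6,2), '.' pass, move right to (6,3)
Step 4: enter (6,3), '.' pass, move right to (6,4)
Step 5: enter (6,4), '.' pass, move right to (6,5)
Step 6: enter (6,5), '.' pass, move right to (6,6)
Step 7: enter (6,6), '.' pass, move right to (6,7)
Step 8: enter (6,7), '.' pass, move right to (6,8)
Step 9: enter (6,8), '.' pass, move right to (6,9)
Step 10: enter (6,9), '.' pass, move right to (6,10)
Step 11: at (6,10) — EXIT via right edge, pos 6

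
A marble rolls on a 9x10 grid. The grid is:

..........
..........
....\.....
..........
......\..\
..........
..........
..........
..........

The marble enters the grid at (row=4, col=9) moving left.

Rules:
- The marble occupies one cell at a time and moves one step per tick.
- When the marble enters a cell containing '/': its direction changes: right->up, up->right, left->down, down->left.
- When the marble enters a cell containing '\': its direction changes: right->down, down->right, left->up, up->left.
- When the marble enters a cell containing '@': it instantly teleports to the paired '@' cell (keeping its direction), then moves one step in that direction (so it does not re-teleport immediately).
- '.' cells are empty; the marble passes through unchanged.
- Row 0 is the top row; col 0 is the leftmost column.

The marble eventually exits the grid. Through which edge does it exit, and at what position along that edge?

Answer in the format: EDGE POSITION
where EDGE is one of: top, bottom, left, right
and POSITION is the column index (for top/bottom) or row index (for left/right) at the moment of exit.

Step 1: enter (4,9), '\' deflects left->up, move up to (3,9)
Step 2: enter (3,9), '.' pass, move up to (2,9)
Step 3: enter (2,9), '.' pass, move up to (1,9)
Step 4: enter (1,9), '.' pass, move up to (0,9)
Step 5: enter (0,9), '.' pass, move up to (-1,9)
Step 6: at (-1,9) — EXIT via top edge, pos 9

Answer: top 9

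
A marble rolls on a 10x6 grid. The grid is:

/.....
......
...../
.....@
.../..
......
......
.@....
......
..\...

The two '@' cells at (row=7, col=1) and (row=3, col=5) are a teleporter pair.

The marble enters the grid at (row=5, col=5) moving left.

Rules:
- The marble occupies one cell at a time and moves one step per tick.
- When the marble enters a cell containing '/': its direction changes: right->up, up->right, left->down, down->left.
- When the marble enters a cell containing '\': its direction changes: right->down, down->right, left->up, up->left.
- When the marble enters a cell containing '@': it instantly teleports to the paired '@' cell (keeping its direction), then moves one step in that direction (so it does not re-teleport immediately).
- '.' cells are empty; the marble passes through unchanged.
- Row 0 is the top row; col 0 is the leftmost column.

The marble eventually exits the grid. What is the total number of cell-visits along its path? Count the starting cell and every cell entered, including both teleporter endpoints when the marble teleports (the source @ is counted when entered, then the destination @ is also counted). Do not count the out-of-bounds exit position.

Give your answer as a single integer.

Step 1: enter (5,5), '.' pass, move left to (5,4)
Step 2: enter (5,4), '.' pass, move left to (5,3)
Step 3: enter (5,3), '.' pass, move left to (5,2)
Step 4: enter (5,2), '.' pass, move left to (5,1)
Step 5: enter (5,1), '.' pass, move left to (5,0)
Step 6: enter (5,0), '.' pass, move left to (5,-1)
Step 7: at (5,-1) — EXIT via left edge, pos 5
Path length (cell visits): 6

Answer: 6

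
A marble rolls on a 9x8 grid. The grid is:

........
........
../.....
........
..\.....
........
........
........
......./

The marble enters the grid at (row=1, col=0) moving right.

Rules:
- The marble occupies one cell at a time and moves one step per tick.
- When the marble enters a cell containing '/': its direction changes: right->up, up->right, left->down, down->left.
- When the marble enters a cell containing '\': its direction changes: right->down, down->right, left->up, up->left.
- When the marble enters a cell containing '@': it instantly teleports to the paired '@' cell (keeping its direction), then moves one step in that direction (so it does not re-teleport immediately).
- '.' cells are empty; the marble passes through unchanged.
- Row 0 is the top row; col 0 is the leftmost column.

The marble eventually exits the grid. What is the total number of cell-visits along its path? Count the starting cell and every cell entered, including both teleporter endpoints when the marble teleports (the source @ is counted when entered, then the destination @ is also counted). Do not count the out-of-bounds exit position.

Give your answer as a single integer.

Answer: 8

Derivation:
Step 1: enter (1,0), '.' pass, move right to (1,1)
Step 2: enter (1,1), '.' pass, move right to (1,2)
Step 3: enter (1,2), '.' pass, move right to (1,3)
Step 4: enter (1,3), '.' pass, move right to (1,4)
Step 5: enter (1,4), '.' pass, move right to (1,5)
Step 6: enter (1,5), '.' pass, move right to (1,6)
Step 7: enter (1,6), '.' pass, move right to (1,7)
Step 8: enter (1,7), '.' pass, move right to (1,8)
Step 9: at (1,8) — EXIT via right edge, pos 1
Path length (cell visits): 8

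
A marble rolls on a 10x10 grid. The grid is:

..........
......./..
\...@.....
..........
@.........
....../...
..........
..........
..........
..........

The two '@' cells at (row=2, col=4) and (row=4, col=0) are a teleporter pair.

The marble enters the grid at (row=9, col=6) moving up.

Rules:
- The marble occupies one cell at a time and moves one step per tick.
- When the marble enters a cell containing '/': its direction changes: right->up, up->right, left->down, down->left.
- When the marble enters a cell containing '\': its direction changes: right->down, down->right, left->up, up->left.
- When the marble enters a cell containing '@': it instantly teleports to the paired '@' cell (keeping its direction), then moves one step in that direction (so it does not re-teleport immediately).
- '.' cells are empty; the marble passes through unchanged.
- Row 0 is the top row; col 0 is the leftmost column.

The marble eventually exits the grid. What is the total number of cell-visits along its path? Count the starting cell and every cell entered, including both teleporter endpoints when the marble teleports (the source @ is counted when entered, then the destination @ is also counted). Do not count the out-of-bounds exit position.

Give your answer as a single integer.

Step 1: enter (9,6), '.' pass, move up to (8,6)
Step 2: enter (8,6), '.' pass, move up to (7,6)
Step 3: enter (7,6), '.' pass, move up to (6,6)
Step 4: enter (6,6), '.' pass, move up to (5,6)
Step 5: enter (5,6), '/' deflects up->right, move right to (5,7)
Step 6: enter (5,7), '.' pass, move right to (5,8)
Step 7: enter (5,8), '.' pass, move right to (5,9)
Step 8: enter (5,9), '.' pass, move right to (5,10)
Step 9: at (5,10) — EXIT via right edge, pos 5
Path length (cell visits): 8

Answer: 8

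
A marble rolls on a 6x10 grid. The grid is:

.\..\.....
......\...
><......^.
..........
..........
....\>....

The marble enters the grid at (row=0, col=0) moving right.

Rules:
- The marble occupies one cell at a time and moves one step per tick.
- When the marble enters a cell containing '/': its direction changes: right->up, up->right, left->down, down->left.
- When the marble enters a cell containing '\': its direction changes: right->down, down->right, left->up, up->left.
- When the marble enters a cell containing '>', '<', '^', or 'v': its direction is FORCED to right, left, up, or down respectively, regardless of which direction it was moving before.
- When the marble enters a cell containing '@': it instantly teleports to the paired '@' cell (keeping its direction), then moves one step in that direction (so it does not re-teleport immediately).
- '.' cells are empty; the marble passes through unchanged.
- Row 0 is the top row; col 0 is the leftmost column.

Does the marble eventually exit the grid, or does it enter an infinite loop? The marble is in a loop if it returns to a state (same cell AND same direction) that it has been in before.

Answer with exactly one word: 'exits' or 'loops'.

Answer: loops

Derivation:
Step 1: enter (0,0), '.' pass, move right to (0,1)
Step 2: enter (0,1), '\' deflects right->down, move down to (1,1)
Step 3: enter (1,1), '.' pass, move down to (2,1)
Step 4: enter (2,1), '<' forces down->left, move left to (2,0)
Step 5: enter (2,0), '>' forces left->right, move right to (2,1)
Step 6: enter (2,1), '<' forces right->left, move left to (2,0)
Step 7: at (2,0) dir=left — LOOP DETECTED (seen before)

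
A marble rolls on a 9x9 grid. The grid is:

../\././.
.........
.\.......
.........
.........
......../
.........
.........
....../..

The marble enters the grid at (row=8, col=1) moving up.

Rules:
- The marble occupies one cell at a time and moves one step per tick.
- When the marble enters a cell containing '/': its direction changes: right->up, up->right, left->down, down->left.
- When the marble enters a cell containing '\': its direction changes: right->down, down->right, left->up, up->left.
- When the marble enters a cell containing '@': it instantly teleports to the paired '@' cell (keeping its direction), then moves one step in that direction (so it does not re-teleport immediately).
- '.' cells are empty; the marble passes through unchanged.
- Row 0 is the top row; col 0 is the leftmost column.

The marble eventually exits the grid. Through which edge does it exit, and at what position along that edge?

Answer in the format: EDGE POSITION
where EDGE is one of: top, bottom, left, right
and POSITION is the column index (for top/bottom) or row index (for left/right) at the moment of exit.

Step 1: enter (8,1), '.' pass, move up to (7,1)
Step 2: enter (7,1), '.' pass, move up to (6,1)
Step 3: enter (6,1), '.' pass, move up to (5,1)
Step 4: enter (5,1), '.' pass, move up to (4,1)
Step 5: enter (4,1), '.' pass, move up to (3,1)
Step 6: enter (3,1), '.' pass, move up to (2,1)
Step 7: enter (2,1), '\' deflects up->left, move left to (2,0)
Step 8: enter (2,0), '.' pass, move left to (2,-1)
Step 9: at (2,-1) — EXIT via left edge, pos 2

Answer: left 2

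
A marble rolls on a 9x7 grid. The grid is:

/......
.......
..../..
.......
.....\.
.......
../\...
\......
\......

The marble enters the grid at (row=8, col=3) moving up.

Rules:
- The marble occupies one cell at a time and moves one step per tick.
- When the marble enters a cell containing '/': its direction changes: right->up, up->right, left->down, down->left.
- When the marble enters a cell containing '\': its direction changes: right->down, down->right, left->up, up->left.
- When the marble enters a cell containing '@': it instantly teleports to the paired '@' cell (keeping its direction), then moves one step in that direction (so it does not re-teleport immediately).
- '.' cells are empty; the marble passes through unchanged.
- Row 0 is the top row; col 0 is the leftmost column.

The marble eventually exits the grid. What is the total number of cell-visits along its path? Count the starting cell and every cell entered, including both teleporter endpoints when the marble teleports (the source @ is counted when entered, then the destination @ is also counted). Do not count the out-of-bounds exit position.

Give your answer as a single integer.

Answer: 6

Derivation:
Step 1: enter (8,3), '.' pass, move up to (7,3)
Step 2: enter (7,3), '.' pass, move up to (6,3)
Step 3: enter (6,3), '\' deflects up->left, move left to (6,2)
Step 4: enter (6,2), '/' deflects left->down, move down to (7,2)
Step 5: enter (7,2), '.' pass, move down to (8,2)
Step 6: enter (8,2), '.' pass, move down to (9,2)
Step 7: at (9,2) — EXIT via bottom edge, pos 2
Path length (cell visits): 6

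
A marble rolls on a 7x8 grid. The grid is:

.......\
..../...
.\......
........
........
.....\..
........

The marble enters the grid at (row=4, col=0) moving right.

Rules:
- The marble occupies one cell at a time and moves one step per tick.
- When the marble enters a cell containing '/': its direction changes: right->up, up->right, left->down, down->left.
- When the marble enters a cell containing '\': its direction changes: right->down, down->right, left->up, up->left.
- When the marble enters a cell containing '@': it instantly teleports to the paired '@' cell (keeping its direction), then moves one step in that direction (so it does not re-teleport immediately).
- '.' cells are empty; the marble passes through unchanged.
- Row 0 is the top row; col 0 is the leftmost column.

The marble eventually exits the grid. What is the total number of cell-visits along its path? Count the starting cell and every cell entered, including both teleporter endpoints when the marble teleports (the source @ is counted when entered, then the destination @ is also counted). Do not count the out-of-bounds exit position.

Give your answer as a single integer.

Step 1: enter (4,0), '.' pass, move right to (4,1)
Step 2: enter (4,1), '.' pass, move right to (4,2)
Step 3: enter (4,2), '.' pass, move right to (4,3)
Step 4: enter (4,3), '.' pass, move right to (4,4)
Step 5: enter (4,4), '.' pass, move right to (4,5)
Step 6: enter (4,5), '.' pass, move right to (4,6)
Step 7: enter (4,6), '.' pass, move right to (4,7)
Step 8: enter (4,7), '.' pass, move right to (4,8)
Step 9: at (4,8) — EXIT via right edge, pos 4
Path length (cell visits): 8

Answer: 8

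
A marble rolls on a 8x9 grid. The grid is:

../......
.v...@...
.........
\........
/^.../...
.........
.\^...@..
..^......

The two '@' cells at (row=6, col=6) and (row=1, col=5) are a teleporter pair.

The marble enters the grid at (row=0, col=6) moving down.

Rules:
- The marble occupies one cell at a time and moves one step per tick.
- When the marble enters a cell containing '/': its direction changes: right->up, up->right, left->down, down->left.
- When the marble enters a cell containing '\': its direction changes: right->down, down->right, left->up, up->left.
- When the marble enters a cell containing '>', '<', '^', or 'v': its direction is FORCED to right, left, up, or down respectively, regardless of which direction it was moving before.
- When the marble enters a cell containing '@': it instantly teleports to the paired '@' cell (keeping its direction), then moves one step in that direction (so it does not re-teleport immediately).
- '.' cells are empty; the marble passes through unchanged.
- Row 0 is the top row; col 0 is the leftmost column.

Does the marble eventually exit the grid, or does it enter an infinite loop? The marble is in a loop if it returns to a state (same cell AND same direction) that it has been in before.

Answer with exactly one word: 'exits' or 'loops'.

Answer: loops

Derivation:
Step 1: enter (0,6), '.' pass, move down to (1,6)
Step 2: enter (1,6), '.' pass, move down to (2,6)
Step 3: enter (2,6), '.' pass, move down to (3,6)
Step 4: enter (3,6), '.' pass, move down to (4,6)
Step 5: enter (4,6), '.' pass, move down to (5,6)
Step 6: enter (5,6), '.' pass, move down to (6,6)
Step 7: enter (6,6), '@' teleport (6,6)->(1,5), also enter (1,5), move down to (2,5)
Step 8: enter (2,5), '.' pass, move down to (3,5)
Step 9: enter (3,5), '.' pass, move down to (4,5)
Step 10: enter (4,5), '/' deflects down->left, move left to (4,4)
Step 11: enter (4,4), '.' pass, move left to (4,3)
Step 12: enter (4,3), '.' pass, move left to (4,2)
Step 13: enter (4,2), '.' pass, move left to (4,1)
Step 14: enter (4,1), '^' forces left->up, move up to (3,1)
Step 15: enter (3,1), '.' pass, move up to (2,1)
Step 16: enter (2,1), '.' pass, move up to (1,1)
Step 17: enter (1,1), 'v' forces up->down, move down to (2,1)
Step 18: enter (2,1), '.' pass, move down to (3,1)
Step 19: enter (3,1), '.' pass, move down to (4,1)
Step 20: enter (4,1), '^' forces down->up, move up to (3,1)
Step 21: at (3,1) dir=up — LOOP DETECTED (seen before)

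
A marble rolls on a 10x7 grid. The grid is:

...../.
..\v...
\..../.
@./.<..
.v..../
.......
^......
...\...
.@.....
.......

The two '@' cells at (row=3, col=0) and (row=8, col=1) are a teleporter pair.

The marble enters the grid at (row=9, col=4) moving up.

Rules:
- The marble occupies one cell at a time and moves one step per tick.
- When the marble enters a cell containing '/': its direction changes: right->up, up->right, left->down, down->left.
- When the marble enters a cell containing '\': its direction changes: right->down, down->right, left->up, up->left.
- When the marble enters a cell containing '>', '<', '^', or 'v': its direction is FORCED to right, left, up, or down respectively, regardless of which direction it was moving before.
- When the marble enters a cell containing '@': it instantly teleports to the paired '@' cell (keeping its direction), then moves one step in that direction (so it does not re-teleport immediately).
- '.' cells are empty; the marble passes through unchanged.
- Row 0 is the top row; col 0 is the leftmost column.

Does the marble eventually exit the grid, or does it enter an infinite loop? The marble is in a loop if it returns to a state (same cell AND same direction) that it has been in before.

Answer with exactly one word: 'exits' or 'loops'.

Answer: exits

Derivation:
Step 1: enter (9,4), '.' pass, move up to (8,4)
Step 2: enter (8,4), '.' pass, move up to (7,4)
Step 3: enter (7,4), '.' pass, move up to (6,4)
Step 4: enter (6,4), '.' pass, move up to (5,4)
Step 5: enter (5,4), '.' pass, move up to (4,4)
Step 6: enter (4,4), '.' pass, move up to (3,4)
Step 7: enter (3,4), '<' forces up->left, move left to (3,3)
Step 8: enter (3,3), '.' pass, move left to (3,2)
Step 9: enter (3,2), '/' deflects left->down, move down to (4,2)
Step 10: enter (4,2), '.' pass, move down to (5,2)
Step 11: enter (5,2), '.' pass, move down to (6,2)
Step 12: enter (6,2), '.' pass, move down to (7,2)
Step 13: enter (7,2), '.' pass, move down to (8,2)
Step 14: enter (8,2), '.' pass, move down to (9,2)
Step 15: enter (9,2), '.' pass, move down to (10,2)
Step 16: at (10,2) — EXIT via bottom edge, pos 2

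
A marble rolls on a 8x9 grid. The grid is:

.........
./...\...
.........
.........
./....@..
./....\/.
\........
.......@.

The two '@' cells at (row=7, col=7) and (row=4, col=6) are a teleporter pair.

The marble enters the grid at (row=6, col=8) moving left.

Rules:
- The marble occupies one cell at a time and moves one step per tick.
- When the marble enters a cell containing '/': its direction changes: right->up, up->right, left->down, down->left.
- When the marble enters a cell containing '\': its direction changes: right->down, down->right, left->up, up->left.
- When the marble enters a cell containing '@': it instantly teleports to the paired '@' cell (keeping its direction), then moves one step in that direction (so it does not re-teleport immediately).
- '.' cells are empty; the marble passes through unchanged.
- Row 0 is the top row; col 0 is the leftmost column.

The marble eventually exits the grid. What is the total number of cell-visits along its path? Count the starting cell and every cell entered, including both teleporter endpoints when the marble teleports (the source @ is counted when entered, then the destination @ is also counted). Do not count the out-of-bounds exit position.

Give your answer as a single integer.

Answer: 15

Derivation:
Step 1: enter (6,8), '.' pass, move left to (6,7)
Step 2: enter (6,7), '.' pass, move left to (6,6)
Step 3: enter (6,6), '.' pass, move left to (6,5)
Step 4: enter (6,5), '.' pass, move left to (6,4)
Step 5: enter (6,4), '.' pass, move left to (6,3)
Step 6: enter (6,3), '.' pass, move left to (6,2)
Step 7: enter (6,2), '.' pass, move left to (6,1)
Step 8: enter (6,1), '.' pass, move left to (6,0)
Step 9: enter (6,0), '\' deflects left->up, move up to (5,0)
Step 10: enter (5,0), '.' pass, move up to (4,0)
Step 11: enter (4,0), '.' pass, move up to (3,0)
Step 12: enter (3,0), '.' pass, move up to (2,0)
Step 13: enter (2,0), '.' pass, move up to (1,0)
Step 14: enter (1,0), '.' pass, move up to (0,0)
Step 15: enter (0,0), '.' pass, move up to (-1,0)
Step 16: at (-1,0) — EXIT via top edge, pos 0
Path length (cell visits): 15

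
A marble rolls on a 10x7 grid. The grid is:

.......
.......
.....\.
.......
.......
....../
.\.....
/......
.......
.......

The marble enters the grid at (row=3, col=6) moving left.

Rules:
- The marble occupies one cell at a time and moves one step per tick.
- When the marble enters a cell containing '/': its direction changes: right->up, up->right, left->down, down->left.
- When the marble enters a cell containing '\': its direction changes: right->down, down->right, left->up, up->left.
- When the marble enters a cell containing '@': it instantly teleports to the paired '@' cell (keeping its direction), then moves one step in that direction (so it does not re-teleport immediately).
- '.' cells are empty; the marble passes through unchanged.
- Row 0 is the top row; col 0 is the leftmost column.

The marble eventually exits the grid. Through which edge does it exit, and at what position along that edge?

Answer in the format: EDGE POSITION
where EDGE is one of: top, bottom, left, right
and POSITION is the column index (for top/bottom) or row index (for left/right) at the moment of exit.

Step 1: enter (3,6), '.' pass, move left to (3,5)
Step 2: enter (3,5), '.' pass, move left to (3,4)
Step 3: enter (3,4), '.' pass, move left to (3,3)
Step 4: enter (3,3), '.' pass, move left to (3,2)
Step 5: enter (3,2), '.' pass, move left to (3,1)
Step 6: enter (3,1), '.' pass, move left to (3,0)
Step 7: enter (3,0), '.' pass, move left to (3,-1)
Step 8: at (3,-1) — EXIT via left edge, pos 3

Answer: left 3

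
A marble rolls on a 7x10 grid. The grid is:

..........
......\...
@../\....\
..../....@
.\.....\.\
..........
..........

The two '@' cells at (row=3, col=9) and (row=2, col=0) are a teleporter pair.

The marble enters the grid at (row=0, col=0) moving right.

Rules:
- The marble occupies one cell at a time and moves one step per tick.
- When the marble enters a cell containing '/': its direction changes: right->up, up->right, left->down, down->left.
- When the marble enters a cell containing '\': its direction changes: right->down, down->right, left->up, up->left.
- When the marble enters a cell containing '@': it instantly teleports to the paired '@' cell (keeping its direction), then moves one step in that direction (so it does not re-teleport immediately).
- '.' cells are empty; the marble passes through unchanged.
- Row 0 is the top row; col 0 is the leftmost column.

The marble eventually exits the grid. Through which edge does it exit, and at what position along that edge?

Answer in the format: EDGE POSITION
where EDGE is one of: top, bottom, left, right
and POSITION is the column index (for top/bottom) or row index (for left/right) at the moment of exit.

Answer: right 0

Derivation:
Step 1: enter (0,0), '.' pass, move right to (0,1)
Step 2: enter (0,1), '.' pass, move right to (0,2)
Step 3: enter (0,2), '.' pass, move right to (0,3)
Step 4: enter (0,3), '.' pass, move right to (0,4)
Step 5: enter (0,4), '.' pass, move right to (0,5)
Step 6: enter (0,5), '.' pass, move right to (0,6)
Step 7: enter (0,6), '.' pass, move right to (0,7)
Step 8: enter (0,7), '.' pass, move right to (0,8)
Step 9: enter (0,8), '.' pass, move right to (0,9)
Step 10: enter (0,9), '.' pass, move right to (0,10)
Step 11: at (0,10) — EXIT via right edge, pos 0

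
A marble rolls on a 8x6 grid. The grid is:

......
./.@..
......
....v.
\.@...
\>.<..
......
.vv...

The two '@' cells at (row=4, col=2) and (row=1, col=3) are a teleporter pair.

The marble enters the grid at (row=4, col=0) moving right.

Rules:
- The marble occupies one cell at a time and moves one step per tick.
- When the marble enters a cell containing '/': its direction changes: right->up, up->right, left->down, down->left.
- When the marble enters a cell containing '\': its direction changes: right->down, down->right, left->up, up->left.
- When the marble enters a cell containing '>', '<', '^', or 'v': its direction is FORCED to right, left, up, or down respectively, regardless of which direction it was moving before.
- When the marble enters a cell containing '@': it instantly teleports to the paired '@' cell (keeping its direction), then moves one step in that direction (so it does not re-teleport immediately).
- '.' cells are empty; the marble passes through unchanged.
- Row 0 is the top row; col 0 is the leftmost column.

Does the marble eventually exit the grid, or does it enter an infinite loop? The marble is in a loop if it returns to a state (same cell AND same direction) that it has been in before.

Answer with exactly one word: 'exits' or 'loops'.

Answer: loops

Derivation:
Step 1: enter (4,0), '\' deflects right->down, move down to (5,0)
Step 2: enter (5,0), '\' deflects down->right, move right to (5,1)
Step 3: enter (5,1), '>' forces right->right, move right to (5,2)
Step 4: enter (5,2), '.' pass, move right to (5,3)
Step 5: enter (5,3), '<' forces right->left, move left to (5,2)
Step 6: enter (5,2), '.' pass, move left to (5,1)
Step 7: enter (5,1), '>' forces left->right, move right to (5,2)
Step 8: at (5,2) dir=right — LOOP DETECTED (seen before)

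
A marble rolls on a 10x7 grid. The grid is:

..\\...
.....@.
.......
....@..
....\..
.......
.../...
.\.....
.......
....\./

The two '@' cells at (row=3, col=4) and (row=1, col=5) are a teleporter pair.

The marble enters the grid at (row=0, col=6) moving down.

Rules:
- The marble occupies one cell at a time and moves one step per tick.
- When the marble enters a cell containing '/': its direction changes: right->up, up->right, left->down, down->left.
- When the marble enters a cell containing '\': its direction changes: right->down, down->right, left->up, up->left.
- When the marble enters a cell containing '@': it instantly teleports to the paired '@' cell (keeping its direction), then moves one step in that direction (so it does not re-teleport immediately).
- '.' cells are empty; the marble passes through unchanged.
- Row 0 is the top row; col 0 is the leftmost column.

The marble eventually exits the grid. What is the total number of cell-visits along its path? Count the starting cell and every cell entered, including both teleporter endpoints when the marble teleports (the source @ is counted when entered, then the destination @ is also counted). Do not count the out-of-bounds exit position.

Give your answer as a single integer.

Answer: 21

Derivation:
Step 1: enter (0,6), '.' pass, move down to (1,6)
Step 2: enter (1,6), '.' pass, move down to (2,6)
Step 3: enter (2,6), '.' pass, move down to (3,6)
Step 4: enter (3,6), '.' pass, move down to (4,6)
Step 5: enter (4,6), '.' pass, move down to (5,6)
Step 6: enter (5,6), '.' pass, move down to (6,6)
Step 7: enter (6,6), '.' pass, move down to (7,6)
Step 8: enter (7,6), '.' pass, move down to (8,6)
Step 9: enter (8,6), '.' pass, move down to (9,6)
Step 10: enter (9,6), '/' deflects down->left, move left to (9,5)
Step 11: enter (9,5), '.' pass, move left to (9,4)
Step 12: enter (9,4), '\' deflects left->up, move up to (8,4)
Step 13: enter (8,4), '.' pass, move up to (7,4)
Step 14: enter (7,4), '.' pass, move up to (6,4)
Step 15: enter (6,4), '.' pass, move up to (5,4)
Step 16: enter (5,4), '.' pass, move up to (4,4)
Step 17: enter (4,4), '\' deflects up->left, move left to (4,3)
Step 18: enter (4,3), '.' pass, move left to (4,2)
Step 19: enter (4,2), '.' pass, move left to (4,1)
Step 20: enter (4,1), '.' pass, move left to (4,0)
Step 21: enter (4,0), '.' pass, move left to (4,-1)
Step 22: at (4,-1) — EXIT via left edge, pos 4
Path length (cell visits): 21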